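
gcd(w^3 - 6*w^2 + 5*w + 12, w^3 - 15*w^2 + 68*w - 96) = w^2 - 7*w + 12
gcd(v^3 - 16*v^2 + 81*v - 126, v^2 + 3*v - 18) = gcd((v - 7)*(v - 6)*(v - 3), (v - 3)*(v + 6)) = v - 3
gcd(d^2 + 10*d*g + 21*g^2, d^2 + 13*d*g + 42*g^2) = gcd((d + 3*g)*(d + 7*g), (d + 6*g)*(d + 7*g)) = d + 7*g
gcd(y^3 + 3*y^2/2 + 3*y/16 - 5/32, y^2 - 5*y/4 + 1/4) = y - 1/4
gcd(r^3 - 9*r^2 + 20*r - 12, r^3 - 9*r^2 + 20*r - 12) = r^3 - 9*r^2 + 20*r - 12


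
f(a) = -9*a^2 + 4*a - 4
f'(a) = 4 - 18*a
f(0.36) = -3.73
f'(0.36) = -2.48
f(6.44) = -351.50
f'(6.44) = -111.92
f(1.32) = -14.40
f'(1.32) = -19.76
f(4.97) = -206.43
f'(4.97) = -85.46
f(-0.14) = -4.74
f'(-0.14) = 6.52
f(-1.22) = -22.28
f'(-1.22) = 25.96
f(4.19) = -145.24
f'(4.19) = -71.42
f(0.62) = -4.98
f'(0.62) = -7.16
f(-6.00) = -352.00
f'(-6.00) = 112.00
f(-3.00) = -97.00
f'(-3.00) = 58.00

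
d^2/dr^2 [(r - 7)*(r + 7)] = 2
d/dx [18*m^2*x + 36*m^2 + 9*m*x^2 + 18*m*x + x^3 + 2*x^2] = 18*m^2 + 18*m*x + 18*m + 3*x^2 + 4*x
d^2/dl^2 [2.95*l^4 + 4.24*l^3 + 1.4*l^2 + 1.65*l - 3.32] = 35.4*l^2 + 25.44*l + 2.8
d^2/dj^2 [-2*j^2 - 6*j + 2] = -4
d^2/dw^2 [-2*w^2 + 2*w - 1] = -4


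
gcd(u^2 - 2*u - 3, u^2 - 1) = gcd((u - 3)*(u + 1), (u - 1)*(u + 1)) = u + 1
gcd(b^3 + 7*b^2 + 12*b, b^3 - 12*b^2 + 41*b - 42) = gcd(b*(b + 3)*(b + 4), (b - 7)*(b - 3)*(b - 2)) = 1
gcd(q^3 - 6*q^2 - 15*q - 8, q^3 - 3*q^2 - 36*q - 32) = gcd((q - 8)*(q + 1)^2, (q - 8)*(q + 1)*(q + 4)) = q^2 - 7*q - 8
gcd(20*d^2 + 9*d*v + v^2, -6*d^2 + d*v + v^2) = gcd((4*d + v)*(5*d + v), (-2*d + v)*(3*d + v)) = 1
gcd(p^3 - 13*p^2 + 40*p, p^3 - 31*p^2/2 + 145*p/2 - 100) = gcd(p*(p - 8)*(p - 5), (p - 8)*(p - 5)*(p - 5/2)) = p^2 - 13*p + 40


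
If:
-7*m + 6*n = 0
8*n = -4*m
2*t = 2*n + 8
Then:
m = 0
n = 0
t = 4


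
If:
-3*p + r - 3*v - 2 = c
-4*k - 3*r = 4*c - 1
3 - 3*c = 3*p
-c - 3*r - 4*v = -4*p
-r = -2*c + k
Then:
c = 45/179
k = -271/179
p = 134/179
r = 361/179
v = -148/179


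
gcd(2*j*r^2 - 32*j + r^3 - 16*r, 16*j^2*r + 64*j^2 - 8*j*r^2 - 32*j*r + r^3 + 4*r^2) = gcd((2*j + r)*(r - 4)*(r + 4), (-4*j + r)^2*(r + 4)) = r + 4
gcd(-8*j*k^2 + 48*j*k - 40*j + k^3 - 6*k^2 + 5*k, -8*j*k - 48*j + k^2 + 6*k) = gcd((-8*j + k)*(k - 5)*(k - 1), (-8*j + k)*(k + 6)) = 8*j - k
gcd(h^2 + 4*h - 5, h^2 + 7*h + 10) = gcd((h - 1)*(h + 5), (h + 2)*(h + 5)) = h + 5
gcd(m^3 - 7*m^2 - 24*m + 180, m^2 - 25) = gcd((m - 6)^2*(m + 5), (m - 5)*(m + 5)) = m + 5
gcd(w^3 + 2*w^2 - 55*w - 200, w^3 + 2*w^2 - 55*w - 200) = w^3 + 2*w^2 - 55*w - 200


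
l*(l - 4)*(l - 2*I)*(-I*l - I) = -I*l^4 - 2*l^3 + 3*I*l^3 + 6*l^2 + 4*I*l^2 + 8*l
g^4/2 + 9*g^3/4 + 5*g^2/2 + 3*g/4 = g*(g/2 + 1/2)*(g + 1/2)*(g + 3)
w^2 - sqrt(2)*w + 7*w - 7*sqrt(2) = (w + 7)*(w - sqrt(2))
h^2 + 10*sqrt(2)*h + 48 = (h + 4*sqrt(2))*(h + 6*sqrt(2))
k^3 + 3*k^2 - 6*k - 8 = (k - 2)*(k + 1)*(k + 4)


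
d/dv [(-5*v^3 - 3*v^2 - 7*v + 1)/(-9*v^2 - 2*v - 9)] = (45*v^4 + 20*v^3 + 78*v^2 + 72*v + 65)/(81*v^4 + 36*v^3 + 166*v^2 + 36*v + 81)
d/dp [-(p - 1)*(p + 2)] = -2*p - 1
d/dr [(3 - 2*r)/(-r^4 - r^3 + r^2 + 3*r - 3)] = (-6*r^4 + 8*r^3 + 11*r^2 - 6*r - 3)/(r^8 + 2*r^7 - r^6 - 8*r^5 + r^4 + 12*r^3 + 3*r^2 - 18*r + 9)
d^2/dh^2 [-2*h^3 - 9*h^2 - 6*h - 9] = -12*h - 18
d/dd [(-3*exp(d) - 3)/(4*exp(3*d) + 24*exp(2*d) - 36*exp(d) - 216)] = 3*(3*(exp(d) + 1)*(exp(2*d) + 4*exp(d) - 3) - exp(3*d) - 6*exp(2*d) + 9*exp(d) + 54)*exp(d)/(4*(exp(3*d) + 6*exp(2*d) - 9*exp(d) - 54)^2)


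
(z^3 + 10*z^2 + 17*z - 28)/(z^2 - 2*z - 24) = (z^2 + 6*z - 7)/(z - 6)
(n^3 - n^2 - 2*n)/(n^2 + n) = n - 2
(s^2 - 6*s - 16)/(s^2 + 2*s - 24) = (s^2 - 6*s - 16)/(s^2 + 2*s - 24)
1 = 1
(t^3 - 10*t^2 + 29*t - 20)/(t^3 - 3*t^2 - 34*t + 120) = (t - 1)/(t + 6)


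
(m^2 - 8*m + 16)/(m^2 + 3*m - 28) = (m - 4)/(m + 7)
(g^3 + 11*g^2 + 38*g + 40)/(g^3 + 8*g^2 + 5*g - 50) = (g^2 + 6*g + 8)/(g^2 + 3*g - 10)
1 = 1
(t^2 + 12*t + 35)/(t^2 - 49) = (t + 5)/(t - 7)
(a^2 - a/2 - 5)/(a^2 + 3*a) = (a^2 - a/2 - 5)/(a*(a + 3))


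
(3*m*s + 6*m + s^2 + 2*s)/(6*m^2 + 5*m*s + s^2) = (s + 2)/(2*m + s)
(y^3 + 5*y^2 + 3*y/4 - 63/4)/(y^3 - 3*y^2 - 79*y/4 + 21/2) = (2*y^2 + 3*y - 9)/(2*y^2 - 13*y + 6)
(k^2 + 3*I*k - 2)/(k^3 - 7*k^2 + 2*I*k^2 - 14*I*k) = (k + I)/(k*(k - 7))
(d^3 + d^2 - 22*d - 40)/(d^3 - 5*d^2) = 1 + 6/d + 8/d^2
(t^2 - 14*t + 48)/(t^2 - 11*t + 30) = (t - 8)/(t - 5)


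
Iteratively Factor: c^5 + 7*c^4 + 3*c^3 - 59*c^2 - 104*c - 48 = (c - 3)*(c^4 + 10*c^3 + 33*c^2 + 40*c + 16) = (c - 3)*(c + 4)*(c^3 + 6*c^2 + 9*c + 4) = (c - 3)*(c + 4)^2*(c^2 + 2*c + 1) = (c - 3)*(c + 1)*(c + 4)^2*(c + 1)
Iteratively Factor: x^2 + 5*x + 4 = (x + 1)*(x + 4)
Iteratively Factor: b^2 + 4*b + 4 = (b + 2)*(b + 2)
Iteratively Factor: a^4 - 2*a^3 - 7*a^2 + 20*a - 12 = (a - 1)*(a^3 - a^2 - 8*a + 12) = (a - 1)*(a + 3)*(a^2 - 4*a + 4) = (a - 2)*(a - 1)*(a + 3)*(a - 2)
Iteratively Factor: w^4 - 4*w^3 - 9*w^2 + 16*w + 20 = (w - 5)*(w^3 + w^2 - 4*w - 4) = (w - 5)*(w + 2)*(w^2 - w - 2) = (w - 5)*(w + 1)*(w + 2)*(w - 2)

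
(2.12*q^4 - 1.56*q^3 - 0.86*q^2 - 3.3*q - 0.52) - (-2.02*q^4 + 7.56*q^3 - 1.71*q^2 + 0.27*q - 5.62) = 4.14*q^4 - 9.12*q^3 + 0.85*q^2 - 3.57*q + 5.1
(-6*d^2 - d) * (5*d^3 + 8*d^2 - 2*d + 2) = -30*d^5 - 53*d^4 + 4*d^3 - 10*d^2 - 2*d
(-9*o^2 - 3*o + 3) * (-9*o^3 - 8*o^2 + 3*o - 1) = 81*o^5 + 99*o^4 - 30*o^3 - 24*o^2 + 12*o - 3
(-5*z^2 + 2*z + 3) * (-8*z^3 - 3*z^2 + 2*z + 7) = 40*z^5 - z^4 - 40*z^3 - 40*z^2 + 20*z + 21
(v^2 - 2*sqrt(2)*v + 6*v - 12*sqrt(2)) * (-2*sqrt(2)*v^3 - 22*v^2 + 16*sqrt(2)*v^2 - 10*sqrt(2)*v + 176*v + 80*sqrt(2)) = -2*sqrt(2)*v^5 - 14*v^4 + 4*sqrt(2)*v^4 + 28*v^3 + 130*sqrt(2)*v^3 - 68*sqrt(2)*v^2 + 712*v^2 - 1632*sqrt(2)*v - 80*v - 1920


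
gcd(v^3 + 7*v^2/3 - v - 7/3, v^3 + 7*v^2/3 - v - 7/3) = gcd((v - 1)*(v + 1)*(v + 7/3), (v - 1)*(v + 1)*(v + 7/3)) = v^3 + 7*v^2/3 - v - 7/3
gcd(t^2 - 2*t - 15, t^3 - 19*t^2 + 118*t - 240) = t - 5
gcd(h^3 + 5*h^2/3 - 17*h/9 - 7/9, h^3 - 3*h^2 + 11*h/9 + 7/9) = h^2 - 2*h/3 - 1/3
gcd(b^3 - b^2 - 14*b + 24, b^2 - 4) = b - 2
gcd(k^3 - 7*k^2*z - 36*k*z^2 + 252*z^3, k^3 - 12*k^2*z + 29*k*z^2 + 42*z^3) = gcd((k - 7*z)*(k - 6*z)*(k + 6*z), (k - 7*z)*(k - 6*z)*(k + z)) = k^2 - 13*k*z + 42*z^2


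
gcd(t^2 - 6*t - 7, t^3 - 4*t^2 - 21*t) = t - 7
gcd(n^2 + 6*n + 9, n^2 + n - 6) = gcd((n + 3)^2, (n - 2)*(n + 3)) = n + 3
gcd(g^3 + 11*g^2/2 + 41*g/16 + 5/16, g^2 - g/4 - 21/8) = 1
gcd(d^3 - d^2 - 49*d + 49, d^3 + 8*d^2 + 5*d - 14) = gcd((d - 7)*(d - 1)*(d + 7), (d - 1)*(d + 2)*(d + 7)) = d^2 + 6*d - 7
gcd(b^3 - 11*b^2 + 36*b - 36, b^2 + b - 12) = b - 3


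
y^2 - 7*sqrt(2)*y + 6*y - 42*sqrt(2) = (y + 6)*(y - 7*sqrt(2))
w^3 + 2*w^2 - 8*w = w*(w - 2)*(w + 4)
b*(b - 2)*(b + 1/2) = b^3 - 3*b^2/2 - b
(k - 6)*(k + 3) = k^2 - 3*k - 18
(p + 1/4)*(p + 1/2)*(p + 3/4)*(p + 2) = p^4 + 7*p^3/2 + 59*p^2/16 + 47*p/32 + 3/16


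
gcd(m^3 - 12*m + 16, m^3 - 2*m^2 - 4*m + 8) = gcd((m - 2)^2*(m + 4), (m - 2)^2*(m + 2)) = m^2 - 4*m + 4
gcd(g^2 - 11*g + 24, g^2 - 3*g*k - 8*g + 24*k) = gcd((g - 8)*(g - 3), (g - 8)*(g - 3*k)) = g - 8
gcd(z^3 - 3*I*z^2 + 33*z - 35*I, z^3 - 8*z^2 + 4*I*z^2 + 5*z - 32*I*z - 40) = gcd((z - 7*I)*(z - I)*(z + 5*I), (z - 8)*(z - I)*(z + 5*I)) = z^2 + 4*I*z + 5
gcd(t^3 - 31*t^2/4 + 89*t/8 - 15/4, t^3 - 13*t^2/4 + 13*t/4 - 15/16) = t^2 - 7*t/4 + 5/8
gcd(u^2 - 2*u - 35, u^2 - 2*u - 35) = u^2 - 2*u - 35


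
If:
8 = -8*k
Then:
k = -1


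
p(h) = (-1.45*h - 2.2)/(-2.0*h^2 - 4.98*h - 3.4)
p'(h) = (-1.45*h - 2.2)*(4.0*h + 4.98)/(-2.0*h^2 - 4.98*h - 3.4)^2 - 1.45/(-2.0*h^2 - 4.98*h - 3.4) = (2.9*h^2 + 7.221*h - (1.45*h + 2.2)*(4.0*h + 4.98) + 4.93)/(2.0*h^2 + 4.98*h + 3.4)^2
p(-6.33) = -0.13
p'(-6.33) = -0.02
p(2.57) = 0.20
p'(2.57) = -0.06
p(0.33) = 0.51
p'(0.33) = -0.33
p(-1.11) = 1.76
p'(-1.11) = 1.49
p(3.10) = 0.18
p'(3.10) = -0.04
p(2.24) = 0.22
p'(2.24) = -0.07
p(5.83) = 0.11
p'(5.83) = -0.02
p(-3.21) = -0.31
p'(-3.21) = -0.12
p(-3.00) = -0.33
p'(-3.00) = -0.14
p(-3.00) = -0.33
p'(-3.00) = -0.14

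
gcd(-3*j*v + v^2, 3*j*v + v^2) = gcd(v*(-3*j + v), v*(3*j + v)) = v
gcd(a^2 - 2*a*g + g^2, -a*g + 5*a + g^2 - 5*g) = a - g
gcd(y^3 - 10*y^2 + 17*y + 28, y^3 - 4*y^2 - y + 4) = y^2 - 3*y - 4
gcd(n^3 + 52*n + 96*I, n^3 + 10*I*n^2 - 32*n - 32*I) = n + 2*I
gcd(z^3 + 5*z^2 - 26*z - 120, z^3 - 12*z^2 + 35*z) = z - 5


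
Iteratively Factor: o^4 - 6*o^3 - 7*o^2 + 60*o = (o)*(o^3 - 6*o^2 - 7*o + 60) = o*(o - 4)*(o^2 - 2*o - 15) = o*(o - 4)*(o + 3)*(o - 5)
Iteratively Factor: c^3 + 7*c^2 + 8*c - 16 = (c + 4)*(c^2 + 3*c - 4) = (c - 1)*(c + 4)*(c + 4)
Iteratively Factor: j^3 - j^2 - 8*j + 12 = (j + 3)*(j^2 - 4*j + 4) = (j - 2)*(j + 3)*(j - 2)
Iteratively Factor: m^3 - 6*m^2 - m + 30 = (m - 5)*(m^2 - m - 6) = (m - 5)*(m + 2)*(m - 3)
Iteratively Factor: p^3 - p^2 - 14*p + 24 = (p - 2)*(p^2 + p - 12) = (p - 2)*(p + 4)*(p - 3)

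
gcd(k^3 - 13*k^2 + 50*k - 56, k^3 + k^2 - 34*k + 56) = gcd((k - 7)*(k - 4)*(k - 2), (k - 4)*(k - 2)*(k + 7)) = k^2 - 6*k + 8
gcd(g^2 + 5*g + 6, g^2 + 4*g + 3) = g + 3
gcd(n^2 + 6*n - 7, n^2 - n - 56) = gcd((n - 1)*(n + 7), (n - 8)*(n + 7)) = n + 7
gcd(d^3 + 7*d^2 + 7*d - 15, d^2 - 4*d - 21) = d + 3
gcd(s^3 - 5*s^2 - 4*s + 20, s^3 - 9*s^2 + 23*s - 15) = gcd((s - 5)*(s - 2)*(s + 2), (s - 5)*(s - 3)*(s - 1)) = s - 5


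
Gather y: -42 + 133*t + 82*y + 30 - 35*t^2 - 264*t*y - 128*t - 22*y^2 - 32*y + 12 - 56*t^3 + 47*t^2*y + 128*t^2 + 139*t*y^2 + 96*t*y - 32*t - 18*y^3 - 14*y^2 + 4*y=-56*t^3 + 93*t^2 - 27*t - 18*y^3 + y^2*(139*t - 36) + y*(47*t^2 - 168*t + 54)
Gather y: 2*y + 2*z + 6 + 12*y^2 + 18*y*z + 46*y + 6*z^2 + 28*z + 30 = 12*y^2 + y*(18*z + 48) + 6*z^2 + 30*z + 36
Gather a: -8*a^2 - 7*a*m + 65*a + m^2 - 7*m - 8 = -8*a^2 + a*(65 - 7*m) + m^2 - 7*m - 8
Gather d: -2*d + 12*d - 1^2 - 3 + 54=10*d + 50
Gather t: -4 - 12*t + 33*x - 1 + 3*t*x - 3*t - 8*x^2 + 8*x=t*(3*x - 15) - 8*x^2 + 41*x - 5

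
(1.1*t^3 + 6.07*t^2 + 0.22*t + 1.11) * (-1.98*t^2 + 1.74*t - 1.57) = -2.178*t^5 - 10.1046*t^4 + 8.3992*t^3 - 11.3449*t^2 + 1.586*t - 1.7427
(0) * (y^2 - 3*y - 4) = 0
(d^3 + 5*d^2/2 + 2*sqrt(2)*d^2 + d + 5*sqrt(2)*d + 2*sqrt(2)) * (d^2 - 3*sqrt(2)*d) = d^5 - sqrt(2)*d^4 + 5*d^4/2 - 11*d^3 - 5*sqrt(2)*d^3/2 - 30*d^2 - sqrt(2)*d^2 - 12*d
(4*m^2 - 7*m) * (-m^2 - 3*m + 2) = -4*m^4 - 5*m^3 + 29*m^2 - 14*m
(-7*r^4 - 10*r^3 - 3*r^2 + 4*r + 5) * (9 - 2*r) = 14*r^5 - 43*r^4 - 84*r^3 - 35*r^2 + 26*r + 45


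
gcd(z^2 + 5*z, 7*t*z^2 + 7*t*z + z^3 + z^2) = z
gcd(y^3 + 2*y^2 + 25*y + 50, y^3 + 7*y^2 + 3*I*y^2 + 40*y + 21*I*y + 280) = y - 5*I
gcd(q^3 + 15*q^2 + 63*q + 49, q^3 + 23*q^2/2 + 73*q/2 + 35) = q + 7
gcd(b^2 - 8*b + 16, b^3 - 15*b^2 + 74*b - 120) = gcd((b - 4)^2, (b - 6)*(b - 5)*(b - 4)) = b - 4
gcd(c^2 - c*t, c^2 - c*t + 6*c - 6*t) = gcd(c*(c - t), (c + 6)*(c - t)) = -c + t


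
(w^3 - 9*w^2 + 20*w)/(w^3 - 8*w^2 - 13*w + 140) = w*(w - 4)/(w^2 - 3*w - 28)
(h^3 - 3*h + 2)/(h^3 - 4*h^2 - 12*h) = (h^2 - 2*h + 1)/(h*(h - 6))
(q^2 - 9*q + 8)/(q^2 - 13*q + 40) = (q - 1)/(q - 5)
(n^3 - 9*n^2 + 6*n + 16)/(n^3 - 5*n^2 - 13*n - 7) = (n^2 - 10*n + 16)/(n^2 - 6*n - 7)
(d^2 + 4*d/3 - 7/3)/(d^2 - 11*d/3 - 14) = (d - 1)/(d - 6)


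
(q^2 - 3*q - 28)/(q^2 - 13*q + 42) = (q + 4)/(q - 6)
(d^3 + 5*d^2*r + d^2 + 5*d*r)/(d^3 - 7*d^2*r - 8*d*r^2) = (-d^2 - 5*d*r - d - 5*r)/(-d^2 + 7*d*r + 8*r^2)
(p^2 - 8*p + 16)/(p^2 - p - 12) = (p - 4)/(p + 3)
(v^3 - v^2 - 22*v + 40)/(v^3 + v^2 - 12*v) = (v^3 - v^2 - 22*v + 40)/(v*(v^2 + v - 12))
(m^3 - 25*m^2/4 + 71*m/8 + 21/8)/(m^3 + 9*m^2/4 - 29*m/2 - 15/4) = (m - 7/2)/(m + 5)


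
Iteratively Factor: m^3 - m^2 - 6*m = (m - 3)*(m^2 + 2*m) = m*(m - 3)*(m + 2)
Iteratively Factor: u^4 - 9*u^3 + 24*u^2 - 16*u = (u - 4)*(u^3 - 5*u^2 + 4*u) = (u - 4)*(u - 1)*(u^2 - 4*u) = u*(u - 4)*(u - 1)*(u - 4)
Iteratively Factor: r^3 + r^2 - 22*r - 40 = (r - 5)*(r^2 + 6*r + 8) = (r - 5)*(r + 2)*(r + 4)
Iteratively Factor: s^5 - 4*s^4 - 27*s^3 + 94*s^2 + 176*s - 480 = (s + 4)*(s^4 - 8*s^3 + 5*s^2 + 74*s - 120) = (s - 4)*(s + 4)*(s^3 - 4*s^2 - 11*s + 30) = (s - 4)*(s - 2)*(s + 4)*(s^2 - 2*s - 15) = (s - 5)*(s - 4)*(s - 2)*(s + 4)*(s + 3)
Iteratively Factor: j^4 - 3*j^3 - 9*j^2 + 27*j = (j + 3)*(j^3 - 6*j^2 + 9*j) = (j - 3)*(j + 3)*(j^2 - 3*j) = j*(j - 3)*(j + 3)*(j - 3)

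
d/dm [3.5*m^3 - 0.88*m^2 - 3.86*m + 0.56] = 10.5*m^2 - 1.76*m - 3.86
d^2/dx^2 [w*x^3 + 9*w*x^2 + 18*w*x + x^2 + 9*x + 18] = 6*w*x + 18*w + 2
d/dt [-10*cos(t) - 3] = 10*sin(t)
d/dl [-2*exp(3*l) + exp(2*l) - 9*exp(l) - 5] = (-6*exp(2*l) + 2*exp(l) - 9)*exp(l)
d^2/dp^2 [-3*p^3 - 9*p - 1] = -18*p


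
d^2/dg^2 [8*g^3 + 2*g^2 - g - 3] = 48*g + 4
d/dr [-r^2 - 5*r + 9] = -2*r - 5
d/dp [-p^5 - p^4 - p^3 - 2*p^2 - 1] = p*(-5*p^3 - 4*p^2 - 3*p - 4)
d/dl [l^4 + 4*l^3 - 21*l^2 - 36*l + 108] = 4*l^3 + 12*l^2 - 42*l - 36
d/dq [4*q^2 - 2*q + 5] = 8*q - 2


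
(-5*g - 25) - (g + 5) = -6*g - 30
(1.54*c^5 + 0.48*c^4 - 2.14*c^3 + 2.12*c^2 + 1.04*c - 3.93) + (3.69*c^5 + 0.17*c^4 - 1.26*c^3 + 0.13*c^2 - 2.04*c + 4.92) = 5.23*c^5 + 0.65*c^4 - 3.4*c^3 + 2.25*c^2 - 1.0*c + 0.99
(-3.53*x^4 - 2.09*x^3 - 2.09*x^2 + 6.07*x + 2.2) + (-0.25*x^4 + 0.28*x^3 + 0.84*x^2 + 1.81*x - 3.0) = -3.78*x^4 - 1.81*x^3 - 1.25*x^2 + 7.88*x - 0.8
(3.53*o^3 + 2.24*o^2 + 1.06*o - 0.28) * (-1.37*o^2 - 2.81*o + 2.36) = -4.8361*o^5 - 12.9881*o^4 + 0.584199999999999*o^3 + 2.6914*o^2 + 3.2884*o - 0.6608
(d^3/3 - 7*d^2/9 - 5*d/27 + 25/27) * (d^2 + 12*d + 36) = d^5/3 + 29*d^4/9 + 67*d^3/27 - 791*d^2/27 + 40*d/9 + 100/3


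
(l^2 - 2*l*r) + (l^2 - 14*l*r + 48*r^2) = 2*l^2 - 16*l*r + 48*r^2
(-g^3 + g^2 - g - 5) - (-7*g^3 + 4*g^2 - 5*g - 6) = 6*g^3 - 3*g^2 + 4*g + 1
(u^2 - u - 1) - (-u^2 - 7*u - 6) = 2*u^2 + 6*u + 5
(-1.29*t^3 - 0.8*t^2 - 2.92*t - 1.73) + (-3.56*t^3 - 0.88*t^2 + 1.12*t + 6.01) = -4.85*t^3 - 1.68*t^2 - 1.8*t + 4.28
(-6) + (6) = 0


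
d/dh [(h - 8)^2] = 2*h - 16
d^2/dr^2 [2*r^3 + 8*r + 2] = 12*r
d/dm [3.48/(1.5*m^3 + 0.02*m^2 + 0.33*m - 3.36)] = (-15.66*m^2 - 0.1392*m - 1.1484)/(1.5*m^3 + 0.02*m^2 + 0.33*m - 3.36)^2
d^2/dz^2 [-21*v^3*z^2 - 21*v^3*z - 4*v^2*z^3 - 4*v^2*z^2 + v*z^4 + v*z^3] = 2*v*(-21*v^2 - 12*v*z - 4*v + 6*z^2 + 3*z)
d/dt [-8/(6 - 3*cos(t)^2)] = 32*sin(2*t)/(3*(3 - cos(2*t))^2)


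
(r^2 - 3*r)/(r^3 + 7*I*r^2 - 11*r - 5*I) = r*(r - 3)/(r^3 + 7*I*r^2 - 11*r - 5*I)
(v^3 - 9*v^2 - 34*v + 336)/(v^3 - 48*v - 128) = (v^2 - v - 42)/(v^2 + 8*v + 16)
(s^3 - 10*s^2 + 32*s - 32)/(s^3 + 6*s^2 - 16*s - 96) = (s^2 - 6*s + 8)/(s^2 + 10*s + 24)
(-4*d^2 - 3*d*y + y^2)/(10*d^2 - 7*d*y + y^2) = (-4*d^2 - 3*d*y + y^2)/(10*d^2 - 7*d*y + y^2)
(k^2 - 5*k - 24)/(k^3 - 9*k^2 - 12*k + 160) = (k + 3)/(k^2 - k - 20)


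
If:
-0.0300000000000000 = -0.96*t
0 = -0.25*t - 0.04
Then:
No Solution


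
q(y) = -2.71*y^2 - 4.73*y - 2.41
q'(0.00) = -4.73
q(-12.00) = -335.89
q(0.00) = -2.41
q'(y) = -5.42*y - 4.73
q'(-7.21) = 34.35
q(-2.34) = -6.18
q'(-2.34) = 7.95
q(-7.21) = -109.18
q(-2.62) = -8.62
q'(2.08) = -16.00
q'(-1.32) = 2.42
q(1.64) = -17.46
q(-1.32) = -0.89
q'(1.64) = -13.62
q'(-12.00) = 60.31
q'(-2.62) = 9.47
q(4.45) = -77.12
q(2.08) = -23.97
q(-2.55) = -7.97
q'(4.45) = -28.85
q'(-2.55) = 9.09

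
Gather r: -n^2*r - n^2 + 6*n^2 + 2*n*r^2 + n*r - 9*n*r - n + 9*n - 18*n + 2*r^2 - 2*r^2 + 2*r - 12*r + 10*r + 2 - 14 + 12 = 5*n^2 + 2*n*r^2 - 10*n + r*(-n^2 - 8*n)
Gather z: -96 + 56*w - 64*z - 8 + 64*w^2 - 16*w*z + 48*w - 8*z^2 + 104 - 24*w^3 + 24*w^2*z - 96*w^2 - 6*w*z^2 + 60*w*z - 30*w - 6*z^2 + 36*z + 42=-24*w^3 - 32*w^2 + 74*w + z^2*(-6*w - 14) + z*(24*w^2 + 44*w - 28) + 42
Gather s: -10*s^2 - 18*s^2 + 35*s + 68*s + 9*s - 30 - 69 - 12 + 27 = -28*s^2 + 112*s - 84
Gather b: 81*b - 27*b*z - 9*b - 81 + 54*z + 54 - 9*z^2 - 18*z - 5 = b*(72 - 27*z) - 9*z^2 + 36*z - 32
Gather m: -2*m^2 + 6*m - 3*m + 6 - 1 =-2*m^2 + 3*m + 5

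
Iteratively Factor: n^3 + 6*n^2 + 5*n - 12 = (n + 4)*(n^2 + 2*n - 3) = (n + 3)*(n + 4)*(n - 1)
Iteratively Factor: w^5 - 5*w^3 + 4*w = (w + 1)*(w^4 - w^3 - 4*w^2 + 4*w) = (w - 2)*(w + 1)*(w^3 + w^2 - 2*w) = (w - 2)*(w + 1)*(w + 2)*(w^2 - w) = (w - 2)*(w - 1)*(w + 1)*(w + 2)*(w)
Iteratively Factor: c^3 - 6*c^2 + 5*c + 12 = (c - 4)*(c^2 - 2*c - 3) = (c - 4)*(c - 3)*(c + 1)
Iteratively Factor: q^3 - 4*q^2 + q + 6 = (q - 3)*(q^2 - q - 2) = (q - 3)*(q - 2)*(q + 1)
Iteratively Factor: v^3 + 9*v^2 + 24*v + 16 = (v + 4)*(v^2 + 5*v + 4) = (v + 1)*(v + 4)*(v + 4)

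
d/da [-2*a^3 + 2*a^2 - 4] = 2*a*(2 - 3*a)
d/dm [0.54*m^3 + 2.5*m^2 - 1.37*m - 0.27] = 1.62*m^2 + 5.0*m - 1.37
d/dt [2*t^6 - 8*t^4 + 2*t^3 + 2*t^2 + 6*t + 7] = 12*t^5 - 32*t^3 + 6*t^2 + 4*t + 6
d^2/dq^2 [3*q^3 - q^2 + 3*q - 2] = 18*q - 2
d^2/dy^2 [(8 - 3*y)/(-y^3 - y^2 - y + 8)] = 2*((3*y - 8)*(3*y^2 + 2*y + 1)^2 - (9*y^2 + 6*y + (3*y - 8)*(3*y + 1) + 3)*(y^3 + y^2 + y - 8))/(y^3 + y^2 + y - 8)^3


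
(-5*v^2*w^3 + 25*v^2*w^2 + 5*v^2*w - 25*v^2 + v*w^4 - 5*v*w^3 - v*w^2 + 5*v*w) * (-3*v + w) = 15*v^3*w^3 - 75*v^3*w^2 - 15*v^3*w + 75*v^3 - 8*v^2*w^4 + 40*v^2*w^3 + 8*v^2*w^2 - 40*v^2*w + v*w^5 - 5*v*w^4 - v*w^3 + 5*v*w^2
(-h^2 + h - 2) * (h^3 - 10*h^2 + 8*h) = -h^5 + 11*h^4 - 20*h^3 + 28*h^2 - 16*h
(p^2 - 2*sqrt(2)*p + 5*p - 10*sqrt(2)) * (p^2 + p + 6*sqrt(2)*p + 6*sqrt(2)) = p^4 + 4*sqrt(2)*p^3 + 6*p^3 - 19*p^2 + 24*sqrt(2)*p^2 - 144*p + 20*sqrt(2)*p - 120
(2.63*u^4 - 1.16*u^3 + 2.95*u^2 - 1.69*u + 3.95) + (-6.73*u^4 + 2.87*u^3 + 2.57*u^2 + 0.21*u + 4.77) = -4.1*u^4 + 1.71*u^3 + 5.52*u^2 - 1.48*u + 8.72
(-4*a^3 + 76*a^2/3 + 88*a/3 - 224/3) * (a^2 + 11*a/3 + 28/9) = -4*a^5 + 32*a^4/3 + 988*a^3/9 + 3016*a^2/27 - 4928*a/27 - 6272/27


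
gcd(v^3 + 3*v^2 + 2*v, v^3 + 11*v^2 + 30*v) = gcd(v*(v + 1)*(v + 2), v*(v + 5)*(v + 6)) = v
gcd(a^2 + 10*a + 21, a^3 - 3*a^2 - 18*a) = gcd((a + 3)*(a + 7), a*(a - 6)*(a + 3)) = a + 3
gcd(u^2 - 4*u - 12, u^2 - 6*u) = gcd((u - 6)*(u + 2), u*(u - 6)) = u - 6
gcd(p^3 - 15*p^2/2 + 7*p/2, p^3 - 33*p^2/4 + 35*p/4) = p^2 - 7*p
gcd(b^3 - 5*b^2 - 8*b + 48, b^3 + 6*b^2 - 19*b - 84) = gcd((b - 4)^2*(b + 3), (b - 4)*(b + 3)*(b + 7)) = b^2 - b - 12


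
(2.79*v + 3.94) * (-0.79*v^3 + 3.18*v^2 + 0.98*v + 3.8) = -2.2041*v^4 + 5.7596*v^3 + 15.2634*v^2 + 14.4632*v + 14.972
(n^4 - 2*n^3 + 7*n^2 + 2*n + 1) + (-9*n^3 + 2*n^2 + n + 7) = n^4 - 11*n^3 + 9*n^2 + 3*n + 8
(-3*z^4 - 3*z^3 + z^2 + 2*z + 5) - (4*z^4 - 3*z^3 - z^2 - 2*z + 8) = -7*z^4 + 2*z^2 + 4*z - 3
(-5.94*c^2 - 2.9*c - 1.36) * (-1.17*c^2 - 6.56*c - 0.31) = 6.9498*c^4 + 42.3594*c^3 + 22.4566*c^2 + 9.8206*c + 0.4216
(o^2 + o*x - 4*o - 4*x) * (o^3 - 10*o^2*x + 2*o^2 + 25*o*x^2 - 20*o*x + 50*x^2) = o^5 - 9*o^4*x - 2*o^4 + 15*o^3*x^2 + 18*o^3*x - 8*o^3 + 25*o^2*x^3 - 30*o^2*x^2 + 72*o^2*x - 50*o*x^3 - 120*o*x^2 - 200*x^3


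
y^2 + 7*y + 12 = (y + 3)*(y + 4)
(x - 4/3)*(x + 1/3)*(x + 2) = x^3 + x^2 - 22*x/9 - 8/9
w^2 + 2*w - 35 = (w - 5)*(w + 7)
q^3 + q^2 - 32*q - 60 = (q - 6)*(q + 2)*(q + 5)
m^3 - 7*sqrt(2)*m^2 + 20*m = m*(m - 5*sqrt(2))*(m - 2*sqrt(2))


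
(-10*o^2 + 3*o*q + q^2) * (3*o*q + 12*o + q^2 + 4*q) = -30*o^3*q - 120*o^3 - o^2*q^2 - 4*o^2*q + 6*o*q^3 + 24*o*q^2 + q^4 + 4*q^3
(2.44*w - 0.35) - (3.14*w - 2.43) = 2.08 - 0.7*w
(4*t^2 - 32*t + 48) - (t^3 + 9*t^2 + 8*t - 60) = -t^3 - 5*t^2 - 40*t + 108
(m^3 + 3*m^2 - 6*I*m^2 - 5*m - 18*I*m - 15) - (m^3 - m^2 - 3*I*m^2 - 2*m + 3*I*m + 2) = 4*m^2 - 3*I*m^2 - 3*m - 21*I*m - 17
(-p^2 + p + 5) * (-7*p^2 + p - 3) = 7*p^4 - 8*p^3 - 31*p^2 + 2*p - 15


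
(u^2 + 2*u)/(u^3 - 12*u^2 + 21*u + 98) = u/(u^2 - 14*u + 49)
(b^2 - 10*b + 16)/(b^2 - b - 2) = (b - 8)/(b + 1)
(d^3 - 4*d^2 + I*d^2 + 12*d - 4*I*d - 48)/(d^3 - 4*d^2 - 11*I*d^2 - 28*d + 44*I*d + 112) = (d^2 + I*d + 12)/(d^2 - 11*I*d - 28)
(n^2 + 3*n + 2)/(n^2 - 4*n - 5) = (n + 2)/(n - 5)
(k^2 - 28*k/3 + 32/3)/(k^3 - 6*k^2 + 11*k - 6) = (3*k^2 - 28*k + 32)/(3*(k^3 - 6*k^2 + 11*k - 6))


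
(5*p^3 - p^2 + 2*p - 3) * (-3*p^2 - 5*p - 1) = -15*p^5 - 22*p^4 - 6*p^3 + 13*p + 3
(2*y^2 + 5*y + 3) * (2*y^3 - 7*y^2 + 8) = 4*y^5 - 4*y^4 - 29*y^3 - 5*y^2 + 40*y + 24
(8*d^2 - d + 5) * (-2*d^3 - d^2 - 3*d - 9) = -16*d^5 - 6*d^4 - 33*d^3 - 74*d^2 - 6*d - 45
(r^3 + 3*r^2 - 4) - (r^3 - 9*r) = 3*r^2 + 9*r - 4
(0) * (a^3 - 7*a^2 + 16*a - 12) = 0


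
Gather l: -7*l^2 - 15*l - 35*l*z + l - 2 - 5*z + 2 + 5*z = -7*l^2 + l*(-35*z - 14)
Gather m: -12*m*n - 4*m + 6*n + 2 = m*(-12*n - 4) + 6*n + 2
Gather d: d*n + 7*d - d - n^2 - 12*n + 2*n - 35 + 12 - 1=d*(n + 6) - n^2 - 10*n - 24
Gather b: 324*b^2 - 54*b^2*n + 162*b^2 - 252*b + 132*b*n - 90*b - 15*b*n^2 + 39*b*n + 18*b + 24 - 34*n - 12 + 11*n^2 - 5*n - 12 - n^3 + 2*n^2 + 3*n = b^2*(486 - 54*n) + b*(-15*n^2 + 171*n - 324) - n^3 + 13*n^2 - 36*n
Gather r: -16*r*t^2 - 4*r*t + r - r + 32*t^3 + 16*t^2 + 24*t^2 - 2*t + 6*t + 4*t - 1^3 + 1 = r*(-16*t^2 - 4*t) + 32*t^3 + 40*t^2 + 8*t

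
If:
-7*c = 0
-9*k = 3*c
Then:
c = 0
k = 0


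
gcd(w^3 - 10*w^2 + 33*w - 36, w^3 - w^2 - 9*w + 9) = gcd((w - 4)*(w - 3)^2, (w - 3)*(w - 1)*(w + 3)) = w - 3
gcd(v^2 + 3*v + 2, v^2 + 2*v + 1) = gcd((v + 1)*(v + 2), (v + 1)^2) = v + 1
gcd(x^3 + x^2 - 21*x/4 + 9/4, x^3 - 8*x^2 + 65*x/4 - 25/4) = x - 1/2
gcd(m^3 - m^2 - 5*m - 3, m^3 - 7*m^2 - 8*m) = m + 1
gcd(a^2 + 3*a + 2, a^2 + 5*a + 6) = a + 2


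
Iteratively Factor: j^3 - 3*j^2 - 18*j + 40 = (j + 4)*(j^2 - 7*j + 10) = (j - 2)*(j + 4)*(j - 5)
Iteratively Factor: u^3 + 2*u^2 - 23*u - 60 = (u + 4)*(u^2 - 2*u - 15) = (u + 3)*(u + 4)*(u - 5)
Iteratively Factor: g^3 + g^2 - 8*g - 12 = (g + 2)*(g^2 - g - 6) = (g - 3)*(g + 2)*(g + 2)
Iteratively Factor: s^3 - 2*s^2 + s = (s - 1)*(s^2 - s) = s*(s - 1)*(s - 1)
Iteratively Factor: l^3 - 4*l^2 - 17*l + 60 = (l - 5)*(l^2 + l - 12) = (l - 5)*(l + 4)*(l - 3)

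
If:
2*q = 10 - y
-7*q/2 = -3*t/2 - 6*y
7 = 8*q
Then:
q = 7/8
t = -743/24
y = 33/4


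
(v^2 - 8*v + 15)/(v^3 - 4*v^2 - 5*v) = (v - 3)/(v*(v + 1))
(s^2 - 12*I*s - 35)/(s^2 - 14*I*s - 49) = (s - 5*I)/(s - 7*I)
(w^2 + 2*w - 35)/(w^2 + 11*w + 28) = (w - 5)/(w + 4)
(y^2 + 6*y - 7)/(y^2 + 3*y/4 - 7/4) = 4*(y + 7)/(4*y + 7)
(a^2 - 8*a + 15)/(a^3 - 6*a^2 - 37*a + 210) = (a - 3)/(a^2 - a - 42)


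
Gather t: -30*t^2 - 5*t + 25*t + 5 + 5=-30*t^2 + 20*t + 10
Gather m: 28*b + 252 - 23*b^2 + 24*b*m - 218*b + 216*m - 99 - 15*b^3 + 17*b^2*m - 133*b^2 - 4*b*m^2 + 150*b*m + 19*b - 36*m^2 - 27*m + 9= -15*b^3 - 156*b^2 - 171*b + m^2*(-4*b - 36) + m*(17*b^2 + 174*b + 189) + 162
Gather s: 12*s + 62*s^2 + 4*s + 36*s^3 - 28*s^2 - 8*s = 36*s^3 + 34*s^2 + 8*s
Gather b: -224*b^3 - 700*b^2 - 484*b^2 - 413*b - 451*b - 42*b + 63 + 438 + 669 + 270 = -224*b^3 - 1184*b^2 - 906*b + 1440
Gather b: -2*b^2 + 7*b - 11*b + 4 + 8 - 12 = -2*b^2 - 4*b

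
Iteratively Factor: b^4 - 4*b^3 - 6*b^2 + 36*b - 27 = (b + 3)*(b^3 - 7*b^2 + 15*b - 9) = (b - 3)*(b + 3)*(b^2 - 4*b + 3) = (b - 3)*(b - 1)*(b + 3)*(b - 3)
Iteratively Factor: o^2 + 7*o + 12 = (o + 4)*(o + 3)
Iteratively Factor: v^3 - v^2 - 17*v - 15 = (v - 5)*(v^2 + 4*v + 3) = (v - 5)*(v + 3)*(v + 1)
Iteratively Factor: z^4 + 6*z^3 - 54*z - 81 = (z + 3)*(z^3 + 3*z^2 - 9*z - 27) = (z + 3)^2*(z^2 - 9) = (z + 3)^3*(z - 3)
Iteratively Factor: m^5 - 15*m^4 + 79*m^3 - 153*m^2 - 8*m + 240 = (m - 3)*(m^4 - 12*m^3 + 43*m^2 - 24*m - 80) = (m - 5)*(m - 3)*(m^3 - 7*m^2 + 8*m + 16) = (m - 5)*(m - 3)*(m + 1)*(m^2 - 8*m + 16) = (m - 5)*(m - 4)*(m - 3)*(m + 1)*(m - 4)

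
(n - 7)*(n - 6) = n^2 - 13*n + 42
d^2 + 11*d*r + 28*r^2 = (d + 4*r)*(d + 7*r)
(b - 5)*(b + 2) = b^2 - 3*b - 10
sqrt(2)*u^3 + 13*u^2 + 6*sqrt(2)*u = u*(u + 6*sqrt(2))*(sqrt(2)*u + 1)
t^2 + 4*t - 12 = (t - 2)*(t + 6)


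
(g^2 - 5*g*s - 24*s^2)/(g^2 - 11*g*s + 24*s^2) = (-g - 3*s)/(-g + 3*s)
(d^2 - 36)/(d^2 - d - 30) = (d + 6)/(d + 5)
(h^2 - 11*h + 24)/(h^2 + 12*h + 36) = (h^2 - 11*h + 24)/(h^2 + 12*h + 36)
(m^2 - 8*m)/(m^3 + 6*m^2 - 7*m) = (m - 8)/(m^2 + 6*m - 7)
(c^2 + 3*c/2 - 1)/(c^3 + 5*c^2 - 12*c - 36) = (c - 1/2)/(c^2 + 3*c - 18)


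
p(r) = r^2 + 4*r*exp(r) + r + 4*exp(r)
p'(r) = 4*r*exp(r) + 2*r + 8*exp(r) + 1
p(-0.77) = 0.25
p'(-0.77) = 1.74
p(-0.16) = 2.73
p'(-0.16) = 6.95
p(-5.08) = 20.62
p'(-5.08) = -9.24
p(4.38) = 1741.68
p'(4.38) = 2047.23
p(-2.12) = 1.84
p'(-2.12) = -3.30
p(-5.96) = 29.51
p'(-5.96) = -10.96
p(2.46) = 170.51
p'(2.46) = 214.73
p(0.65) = 13.72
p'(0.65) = 22.60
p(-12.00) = 132.00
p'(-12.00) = -23.00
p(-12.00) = 132.00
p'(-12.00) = -23.00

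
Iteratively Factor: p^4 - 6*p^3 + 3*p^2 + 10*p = (p)*(p^3 - 6*p^2 + 3*p + 10) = p*(p - 2)*(p^2 - 4*p - 5) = p*(p - 5)*(p - 2)*(p + 1)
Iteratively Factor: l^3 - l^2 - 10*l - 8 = (l + 1)*(l^2 - 2*l - 8) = (l + 1)*(l + 2)*(l - 4)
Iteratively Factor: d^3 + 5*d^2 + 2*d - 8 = (d + 2)*(d^2 + 3*d - 4) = (d + 2)*(d + 4)*(d - 1)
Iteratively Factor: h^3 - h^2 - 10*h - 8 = (h + 2)*(h^2 - 3*h - 4) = (h + 1)*(h + 2)*(h - 4)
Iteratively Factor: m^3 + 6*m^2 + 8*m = (m)*(m^2 + 6*m + 8) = m*(m + 2)*(m + 4)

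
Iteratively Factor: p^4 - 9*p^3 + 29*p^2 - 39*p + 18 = (p - 2)*(p^3 - 7*p^2 + 15*p - 9) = (p - 2)*(p - 1)*(p^2 - 6*p + 9) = (p - 3)*(p - 2)*(p - 1)*(p - 3)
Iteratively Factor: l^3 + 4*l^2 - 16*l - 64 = (l - 4)*(l^2 + 8*l + 16) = (l - 4)*(l + 4)*(l + 4)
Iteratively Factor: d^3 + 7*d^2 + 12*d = (d)*(d^2 + 7*d + 12) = d*(d + 3)*(d + 4)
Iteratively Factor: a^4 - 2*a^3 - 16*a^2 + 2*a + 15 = (a + 3)*(a^3 - 5*a^2 - a + 5) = (a - 1)*(a + 3)*(a^2 - 4*a - 5) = (a - 5)*(a - 1)*(a + 3)*(a + 1)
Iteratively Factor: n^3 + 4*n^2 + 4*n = (n)*(n^2 + 4*n + 4) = n*(n + 2)*(n + 2)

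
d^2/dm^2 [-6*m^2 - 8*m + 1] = -12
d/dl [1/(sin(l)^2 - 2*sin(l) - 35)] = 2*(1 - sin(l))*cos(l)/((sin(l) - 7)^2*(sin(l) + 5)^2)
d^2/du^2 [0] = 0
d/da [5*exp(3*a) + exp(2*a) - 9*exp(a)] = (15*exp(2*a) + 2*exp(a) - 9)*exp(a)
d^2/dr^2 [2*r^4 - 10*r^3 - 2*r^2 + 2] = 24*r^2 - 60*r - 4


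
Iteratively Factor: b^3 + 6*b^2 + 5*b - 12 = (b - 1)*(b^2 + 7*b + 12) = (b - 1)*(b + 3)*(b + 4)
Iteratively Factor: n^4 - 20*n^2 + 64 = (n + 2)*(n^3 - 2*n^2 - 16*n + 32) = (n + 2)*(n + 4)*(n^2 - 6*n + 8) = (n - 2)*(n + 2)*(n + 4)*(n - 4)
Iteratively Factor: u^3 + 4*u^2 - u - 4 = (u + 1)*(u^2 + 3*u - 4) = (u - 1)*(u + 1)*(u + 4)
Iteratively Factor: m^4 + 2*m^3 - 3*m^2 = (m + 3)*(m^3 - m^2) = m*(m + 3)*(m^2 - m) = m^2*(m + 3)*(m - 1)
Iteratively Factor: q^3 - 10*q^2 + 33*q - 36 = (q - 4)*(q^2 - 6*q + 9) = (q - 4)*(q - 3)*(q - 3)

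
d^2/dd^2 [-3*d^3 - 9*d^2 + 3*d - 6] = -18*d - 18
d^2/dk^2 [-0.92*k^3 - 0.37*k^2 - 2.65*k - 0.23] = -5.52*k - 0.74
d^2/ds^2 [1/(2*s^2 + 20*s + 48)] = (-s^2 - 10*s + 4*(s + 5)^2 - 24)/(s^2 + 10*s + 24)^3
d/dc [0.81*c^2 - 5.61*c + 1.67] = 1.62*c - 5.61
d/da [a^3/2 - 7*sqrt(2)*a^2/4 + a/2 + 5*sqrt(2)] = 3*a^2/2 - 7*sqrt(2)*a/2 + 1/2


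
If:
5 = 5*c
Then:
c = 1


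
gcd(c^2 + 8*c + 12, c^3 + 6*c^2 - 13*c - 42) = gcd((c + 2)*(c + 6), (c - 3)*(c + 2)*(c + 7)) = c + 2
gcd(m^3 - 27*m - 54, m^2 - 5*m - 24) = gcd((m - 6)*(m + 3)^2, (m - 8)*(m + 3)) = m + 3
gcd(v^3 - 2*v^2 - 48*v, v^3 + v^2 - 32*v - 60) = 1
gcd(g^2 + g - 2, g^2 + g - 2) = g^2 + g - 2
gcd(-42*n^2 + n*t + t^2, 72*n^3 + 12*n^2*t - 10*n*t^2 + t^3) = -6*n + t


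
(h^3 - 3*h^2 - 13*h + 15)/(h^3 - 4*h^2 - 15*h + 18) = (h - 5)/(h - 6)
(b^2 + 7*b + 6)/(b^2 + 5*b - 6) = (b + 1)/(b - 1)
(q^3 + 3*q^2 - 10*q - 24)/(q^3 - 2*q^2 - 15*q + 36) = (q + 2)/(q - 3)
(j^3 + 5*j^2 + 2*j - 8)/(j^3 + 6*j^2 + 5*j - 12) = (j + 2)/(j + 3)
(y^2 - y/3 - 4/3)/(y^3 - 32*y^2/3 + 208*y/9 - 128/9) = 3*(y + 1)/(3*y^2 - 28*y + 32)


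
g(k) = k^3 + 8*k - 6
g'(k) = 3*k^2 + 8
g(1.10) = 4.13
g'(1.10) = 11.63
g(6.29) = 293.18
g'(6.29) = 126.69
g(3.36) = 58.81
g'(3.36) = 41.87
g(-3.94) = -98.68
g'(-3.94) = 54.57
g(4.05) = 92.83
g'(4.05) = 57.21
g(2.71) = 35.58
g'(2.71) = 30.03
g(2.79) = 38.04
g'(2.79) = 31.35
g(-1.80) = -26.23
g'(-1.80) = 17.72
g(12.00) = 1818.00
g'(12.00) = 440.00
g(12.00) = 1818.00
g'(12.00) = 440.00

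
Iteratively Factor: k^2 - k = (k)*(k - 1)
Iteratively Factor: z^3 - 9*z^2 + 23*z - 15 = (z - 1)*(z^2 - 8*z + 15) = (z - 5)*(z - 1)*(z - 3)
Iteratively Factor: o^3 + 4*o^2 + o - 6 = (o + 2)*(o^2 + 2*o - 3) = (o + 2)*(o + 3)*(o - 1)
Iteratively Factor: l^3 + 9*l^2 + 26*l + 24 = (l + 2)*(l^2 + 7*l + 12) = (l + 2)*(l + 3)*(l + 4)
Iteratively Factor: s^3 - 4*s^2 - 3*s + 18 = (s + 2)*(s^2 - 6*s + 9) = (s - 3)*(s + 2)*(s - 3)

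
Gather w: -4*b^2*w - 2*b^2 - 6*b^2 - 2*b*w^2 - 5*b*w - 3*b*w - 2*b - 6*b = -8*b^2 - 2*b*w^2 - 8*b + w*(-4*b^2 - 8*b)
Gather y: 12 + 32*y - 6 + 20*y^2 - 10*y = 20*y^2 + 22*y + 6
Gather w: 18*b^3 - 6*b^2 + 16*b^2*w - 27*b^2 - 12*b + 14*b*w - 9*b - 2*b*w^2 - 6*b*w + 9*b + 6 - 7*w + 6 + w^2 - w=18*b^3 - 33*b^2 - 12*b + w^2*(1 - 2*b) + w*(16*b^2 + 8*b - 8) + 12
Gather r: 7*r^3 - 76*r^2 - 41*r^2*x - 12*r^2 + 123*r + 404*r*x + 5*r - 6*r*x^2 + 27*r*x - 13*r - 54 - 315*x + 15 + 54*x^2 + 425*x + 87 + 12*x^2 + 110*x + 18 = 7*r^3 + r^2*(-41*x - 88) + r*(-6*x^2 + 431*x + 115) + 66*x^2 + 220*x + 66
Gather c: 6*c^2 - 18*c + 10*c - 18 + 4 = 6*c^2 - 8*c - 14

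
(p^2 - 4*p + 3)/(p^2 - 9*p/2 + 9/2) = 2*(p - 1)/(2*p - 3)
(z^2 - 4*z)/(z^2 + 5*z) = (z - 4)/(z + 5)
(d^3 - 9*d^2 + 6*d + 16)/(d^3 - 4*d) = (d^2 - 7*d - 8)/(d*(d + 2))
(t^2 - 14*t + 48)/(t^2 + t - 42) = (t - 8)/(t + 7)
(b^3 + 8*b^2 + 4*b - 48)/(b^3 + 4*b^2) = 1 + 4/b - 12/b^2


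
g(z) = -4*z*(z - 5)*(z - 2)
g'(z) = -4*z*(z - 5) - 4*z*(z - 2) - 4*(z - 5)*(z - 2)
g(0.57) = -14.44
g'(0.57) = -11.98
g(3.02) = 24.40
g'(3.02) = 19.68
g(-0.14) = 6.16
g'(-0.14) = -48.08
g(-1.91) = 206.42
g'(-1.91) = -190.74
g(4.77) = 12.16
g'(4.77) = -45.91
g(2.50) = 12.50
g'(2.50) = 25.00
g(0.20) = -6.91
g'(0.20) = -29.28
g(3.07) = 25.36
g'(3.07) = 18.82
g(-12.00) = 11424.00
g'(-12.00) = -2440.00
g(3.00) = 24.00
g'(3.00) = 20.00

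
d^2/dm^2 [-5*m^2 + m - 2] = -10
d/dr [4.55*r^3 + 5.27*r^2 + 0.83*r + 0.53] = 13.65*r^2 + 10.54*r + 0.83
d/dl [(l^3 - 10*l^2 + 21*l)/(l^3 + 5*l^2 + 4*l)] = (15*l^2 - 34*l - 145)/(l^4 + 10*l^3 + 33*l^2 + 40*l + 16)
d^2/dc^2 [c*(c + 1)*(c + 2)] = 6*c + 6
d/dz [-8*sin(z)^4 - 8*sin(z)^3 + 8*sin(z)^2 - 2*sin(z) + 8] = 2*(-16*sin(z)^3 - 12*sin(z)^2 + 8*sin(z) - 1)*cos(z)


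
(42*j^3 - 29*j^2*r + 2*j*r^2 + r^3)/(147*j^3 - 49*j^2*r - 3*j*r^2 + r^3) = (-2*j + r)/(-7*j + r)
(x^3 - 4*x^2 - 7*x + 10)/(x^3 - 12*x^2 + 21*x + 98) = (x^2 - 6*x + 5)/(x^2 - 14*x + 49)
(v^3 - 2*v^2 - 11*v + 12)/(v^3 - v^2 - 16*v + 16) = (v + 3)/(v + 4)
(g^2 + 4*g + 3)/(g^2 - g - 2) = (g + 3)/(g - 2)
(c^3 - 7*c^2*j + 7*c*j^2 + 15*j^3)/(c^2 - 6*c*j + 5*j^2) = (c^2 - 2*c*j - 3*j^2)/(c - j)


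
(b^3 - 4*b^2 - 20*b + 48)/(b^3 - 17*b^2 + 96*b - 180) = (b^2 + 2*b - 8)/(b^2 - 11*b + 30)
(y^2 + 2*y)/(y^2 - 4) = y/(y - 2)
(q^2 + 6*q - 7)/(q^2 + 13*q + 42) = (q - 1)/(q + 6)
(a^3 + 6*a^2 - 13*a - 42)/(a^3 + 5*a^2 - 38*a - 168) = (a^2 - a - 6)/(a^2 - 2*a - 24)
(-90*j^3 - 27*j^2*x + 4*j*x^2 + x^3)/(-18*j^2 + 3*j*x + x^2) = (-15*j^2 - 2*j*x + x^2)/(-3*j + x)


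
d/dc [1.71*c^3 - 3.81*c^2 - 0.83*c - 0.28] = 5.13*c^2 - 7.62*c - 0.83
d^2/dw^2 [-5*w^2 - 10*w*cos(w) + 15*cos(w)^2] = 10*w*cos(w) + 60*sin(w)^2 + 20*sin(w) - 40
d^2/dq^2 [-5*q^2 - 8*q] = -10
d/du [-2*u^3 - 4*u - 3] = -6*u^2 - 4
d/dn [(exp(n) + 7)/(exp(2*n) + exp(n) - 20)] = (-(exp(n) + 7)*(2*exp(n) + 1) + exp(2*n) + exp(n) - 20)*exp(n)/(exp(2*n) + exp(n) - 20)^2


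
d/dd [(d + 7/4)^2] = 2*d + 7/2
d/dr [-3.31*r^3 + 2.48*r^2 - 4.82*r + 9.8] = -9.93*r^2 + 4.96*r - 4.82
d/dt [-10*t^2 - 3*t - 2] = -20*t - 3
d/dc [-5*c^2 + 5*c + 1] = 5 - 10*c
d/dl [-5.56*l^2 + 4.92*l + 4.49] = 4.92 - 11.12*l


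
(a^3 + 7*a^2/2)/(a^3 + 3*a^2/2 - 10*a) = a*(2*a + 7)/(2*a^2 + 3*a - 20)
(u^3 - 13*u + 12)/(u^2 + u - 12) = u - 1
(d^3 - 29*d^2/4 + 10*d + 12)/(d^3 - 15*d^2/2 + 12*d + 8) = (4*d + 3)/(2*(2*d + 1))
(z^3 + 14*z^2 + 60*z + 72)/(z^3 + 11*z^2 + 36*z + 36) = (z + 6)/(z + 3)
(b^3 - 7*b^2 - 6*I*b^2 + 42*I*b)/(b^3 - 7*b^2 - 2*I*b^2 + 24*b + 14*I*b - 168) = b/(b + 4*I)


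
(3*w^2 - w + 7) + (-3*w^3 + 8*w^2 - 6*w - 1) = -3*w^3 + 11*w^2 - 7*w + 6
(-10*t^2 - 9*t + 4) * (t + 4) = -10*t^3 - 49*t^2 - 32*t + 16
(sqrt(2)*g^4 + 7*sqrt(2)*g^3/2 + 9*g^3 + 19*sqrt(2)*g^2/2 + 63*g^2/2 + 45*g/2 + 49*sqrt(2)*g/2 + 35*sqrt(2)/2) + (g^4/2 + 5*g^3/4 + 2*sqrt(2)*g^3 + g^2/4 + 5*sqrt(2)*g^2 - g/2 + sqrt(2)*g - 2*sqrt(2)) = g^4/2 + sqrt(2)*g^4 + 11*sqrt(2)*g^3/2 + 41*g^3/4 + 29*sqrt(2)*g^2/2 + 127*g^2/4 + 22*g + 51*sqrt(2)*g/2 + 31*sqrt(2)/2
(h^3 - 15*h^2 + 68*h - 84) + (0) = h^3 - 15*h^2 + 68*h - 84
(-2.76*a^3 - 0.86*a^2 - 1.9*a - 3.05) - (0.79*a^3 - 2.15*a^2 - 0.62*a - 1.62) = -3.55*a^3 + 1.29*a^2 - 1.28*a - 1.43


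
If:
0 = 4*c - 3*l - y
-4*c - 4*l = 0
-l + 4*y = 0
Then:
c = 0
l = 0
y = 0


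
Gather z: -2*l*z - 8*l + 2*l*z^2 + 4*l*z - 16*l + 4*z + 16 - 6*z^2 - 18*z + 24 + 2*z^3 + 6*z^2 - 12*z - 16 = 2*l*z^2 - 24*l + 2*z^3 + z*(2*l - 26) + 24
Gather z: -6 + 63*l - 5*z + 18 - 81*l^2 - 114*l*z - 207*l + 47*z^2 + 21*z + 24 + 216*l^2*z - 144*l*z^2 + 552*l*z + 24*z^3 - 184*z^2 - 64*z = -81*l^2 - 144*l + 24*z^3 + z^2*(-144*l - 137) + z*(216*l^2 + 438*l - 48) + 36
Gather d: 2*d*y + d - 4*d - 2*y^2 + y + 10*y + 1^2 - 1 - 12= d*(2*y - 3) - 2*y^2 + 11*y - 12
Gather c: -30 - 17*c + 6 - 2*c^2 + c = -2*c^2 - 16*c - 24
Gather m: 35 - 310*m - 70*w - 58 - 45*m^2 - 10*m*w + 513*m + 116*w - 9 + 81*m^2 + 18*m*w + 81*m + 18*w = 36*m^2 + m*(8*w + 284) + 64*w - 32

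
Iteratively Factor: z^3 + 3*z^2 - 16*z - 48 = (z + 4)*(z^2 - z - 12) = (z + 3)*(z + 4)*(z - 4)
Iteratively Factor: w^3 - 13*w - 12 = (w + 3)*(w^2 - 3*w - 4) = (w + 1)*(w + 3)*(w - 4)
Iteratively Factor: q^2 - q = (q)*(q - 1)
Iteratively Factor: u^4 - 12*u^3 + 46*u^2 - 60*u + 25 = (u - 5)*(u^3 - 7*u^2 + 11*u - 5) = (u - 5)^2*(u^2 - 2*u + 1) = (u - 5)^2*(u - 1)*(u - 1)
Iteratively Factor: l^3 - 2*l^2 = (l - 2)*(l^2) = l*(l - 2)*(l)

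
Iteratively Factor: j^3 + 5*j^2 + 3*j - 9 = (j - 1)*(j^2 + 6*j + 9) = (j - 1)*(j + 3)*(j + 3)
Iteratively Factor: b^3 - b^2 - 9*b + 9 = (b - 1)*(b^2 - 9) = (b - 3)*(b - 1)*(b + 3)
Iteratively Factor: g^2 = (g)*(g)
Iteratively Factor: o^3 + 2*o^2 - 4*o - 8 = (o + 2)*(o^2 - 4) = (o + 2)^2*(o - 2)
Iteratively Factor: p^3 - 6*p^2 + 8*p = (p)*(p^2 - 6*p + 8) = p*(p - 4)*(p - 2)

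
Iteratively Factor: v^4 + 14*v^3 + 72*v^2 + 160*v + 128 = (v + 4)*(v^3 + 10*v^2 + 32*v + 32) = (v + 4)^2*(v^2 + 6*v + 8) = (v + 2)*(v + 4)^2*(v + 4)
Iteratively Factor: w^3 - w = (w + 1)*(w^2 - w) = (w - 1)*(w + 1)*(w)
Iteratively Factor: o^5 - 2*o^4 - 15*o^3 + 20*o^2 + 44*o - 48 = (o + 3)*(o^4 - 5*o^3 + 20*o - 16) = (o - 2)*(o + 3)*(o^3 - 3*o^2 - 6*o + 8) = (o - 2)*(o - 1)*(o + 3)*(o^2 - 2*o - 8) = (o - 2)*(o - 1)*(o + 2)*(o + 3)*(o - 4)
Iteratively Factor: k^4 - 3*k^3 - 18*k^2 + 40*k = (k + 4)*(k^3 - 7*k^2 + 10*k) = (k - 5)*(k + 4)*(k^2 - 2*k) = (k - 5)*(k - 2)*(k + 4)*(k)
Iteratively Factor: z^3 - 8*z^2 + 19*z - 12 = (z - 4)*(z^2 - 4*z + 3) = (z - 4)*(z - 3)*(z - 1)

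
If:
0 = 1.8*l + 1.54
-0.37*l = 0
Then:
No Solution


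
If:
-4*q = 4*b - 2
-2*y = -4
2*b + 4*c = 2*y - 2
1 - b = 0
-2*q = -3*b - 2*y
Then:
No Solution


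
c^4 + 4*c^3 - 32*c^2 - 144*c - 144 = (c - 6)*(c + 2)^2*(c + 6)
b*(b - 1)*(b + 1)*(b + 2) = b^4 + 2*b^3 - b^2 - 2*b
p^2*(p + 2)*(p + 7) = p^4 + 9*p^3 + 14*p^2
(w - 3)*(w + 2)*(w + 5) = w^3 + 4*w^2 - 11*w - 30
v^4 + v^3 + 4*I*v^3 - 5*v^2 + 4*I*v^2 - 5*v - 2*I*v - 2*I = (v + 1)*(v + I)^2*(v + 2*I)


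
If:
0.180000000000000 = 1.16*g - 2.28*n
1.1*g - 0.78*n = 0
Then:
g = -0.09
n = -0.12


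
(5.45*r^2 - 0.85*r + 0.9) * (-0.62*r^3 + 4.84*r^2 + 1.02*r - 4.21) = -3.379*r^5 + 26.905*r^4 + 0.887*r^3 - 19.4555*r^2 + 4.4965*r - 3.789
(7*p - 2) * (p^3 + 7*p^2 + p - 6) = 7*p^4 + 47*p^3 - 7*p^2 - 44*p + 12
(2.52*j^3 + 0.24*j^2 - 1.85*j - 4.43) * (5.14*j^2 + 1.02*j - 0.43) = 12.9528*j^5 + 3.804*j^4 - 10.3478*j^3 - 24.7604*j^2 - 3.7231*j + 1.9049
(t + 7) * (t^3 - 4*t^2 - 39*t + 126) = t^4 + 3*t^3 - 67*t^2 - 147*t + 882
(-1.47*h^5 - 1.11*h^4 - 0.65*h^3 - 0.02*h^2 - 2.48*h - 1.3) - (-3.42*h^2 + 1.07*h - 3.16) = -1.47*h^5 - 1.11*h^4 - 0.65*h^3 + 3.4*h^2 - 3.55*h + 1.86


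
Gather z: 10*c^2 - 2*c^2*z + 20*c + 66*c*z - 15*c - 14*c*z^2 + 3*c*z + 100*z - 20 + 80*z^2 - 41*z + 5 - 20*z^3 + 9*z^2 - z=10*c^2 + 5*c - 20*z^3 + z^2*(89 - 14*c) + z*(-2*c^2 + 69*c + 58) - 15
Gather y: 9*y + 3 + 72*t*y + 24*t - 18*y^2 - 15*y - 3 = 24*t - 18*y^2 + y*(72*t - 6)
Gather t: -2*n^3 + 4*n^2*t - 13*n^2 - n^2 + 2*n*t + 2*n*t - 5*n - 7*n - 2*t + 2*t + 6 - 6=-2*n^3 - 14*n^2 - 12*n + t*(4*n^2 + 4*n)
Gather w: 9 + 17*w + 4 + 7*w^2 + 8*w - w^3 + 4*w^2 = -w^3 + 11*w^2 + 25*w + 13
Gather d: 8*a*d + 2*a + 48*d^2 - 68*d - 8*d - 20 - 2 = 2*a + 48*d^2 + d*(8*a - 76) - 22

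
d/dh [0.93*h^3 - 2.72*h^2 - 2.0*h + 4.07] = 2.79*h^2 - 5.44*h - 2.0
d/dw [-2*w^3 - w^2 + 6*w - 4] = -6*w^2 - 2*w + 6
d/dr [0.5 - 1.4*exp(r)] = -1.4*exp(r)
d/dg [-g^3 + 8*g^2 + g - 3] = -3*g^2 + 16*g + 1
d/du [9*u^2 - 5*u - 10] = 18*u - 5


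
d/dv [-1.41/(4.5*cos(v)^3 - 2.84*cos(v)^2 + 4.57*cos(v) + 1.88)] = (-19.035*cos(v)^2 + 8.0088*cos(v) - 6.4437)*sin(v)/(4.5*cos(v)^3 - 2.84*cos(v)^2 + 4.57*cos(v) + 1.88)^2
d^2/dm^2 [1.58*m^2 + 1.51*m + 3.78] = 3.16000000000000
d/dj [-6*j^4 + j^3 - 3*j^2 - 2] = 3*j*(-8*j^2 + j - 2)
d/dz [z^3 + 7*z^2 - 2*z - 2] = 3*z^2 + 14*z - 2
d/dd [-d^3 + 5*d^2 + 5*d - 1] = -3*d^2 + 10*d + 5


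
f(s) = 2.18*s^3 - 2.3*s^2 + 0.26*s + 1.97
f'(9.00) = 488.60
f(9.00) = 1407.23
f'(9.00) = 488.60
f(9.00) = 1407.23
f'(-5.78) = 245.34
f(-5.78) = -497.33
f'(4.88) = 133.56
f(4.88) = 201.81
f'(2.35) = 25.57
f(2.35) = 18.17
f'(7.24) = 309.77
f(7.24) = 710.61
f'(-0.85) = 8.90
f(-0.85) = -1.25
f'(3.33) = 57.46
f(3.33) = 57.83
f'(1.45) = 7.34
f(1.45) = 4.16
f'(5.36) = 163.50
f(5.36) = 272.99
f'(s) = 6.54*s^2 - 4.6*s + 0.26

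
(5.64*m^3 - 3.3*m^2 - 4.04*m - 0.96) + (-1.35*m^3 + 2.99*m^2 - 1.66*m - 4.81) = 4.29*m^3 - 0.31*m^2 - 5.7*m - 5.77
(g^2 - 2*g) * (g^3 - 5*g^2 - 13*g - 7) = g^5 - 7*g^4 - 3*g^3 + 19*g^2 + 14*g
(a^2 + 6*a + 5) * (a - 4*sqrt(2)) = a^3 - 4*sqrt(2)*a^2 + 6*a^2 - 24*sqrt(2)*a + 5*a - 20*sqrt(2)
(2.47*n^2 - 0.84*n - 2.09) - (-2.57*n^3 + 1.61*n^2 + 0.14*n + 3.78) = 2.57*n^3 + 0.86*n^2 - 0.98*n - 5.87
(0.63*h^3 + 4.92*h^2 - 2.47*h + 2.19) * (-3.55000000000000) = -2.2365*h^3 - 17.466*h^2 + 8.7685*h - 7.7745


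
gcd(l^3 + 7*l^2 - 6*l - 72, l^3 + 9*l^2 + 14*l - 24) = l^2 + 10*l + 24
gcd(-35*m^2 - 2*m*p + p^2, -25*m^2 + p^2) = 5*m + p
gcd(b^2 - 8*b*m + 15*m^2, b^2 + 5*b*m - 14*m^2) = 1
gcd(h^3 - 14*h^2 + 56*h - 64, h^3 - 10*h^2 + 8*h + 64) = h^2 - 12*h + 32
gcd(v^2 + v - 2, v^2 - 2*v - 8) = v + 2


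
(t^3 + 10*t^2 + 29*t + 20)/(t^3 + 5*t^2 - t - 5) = (t + 4)/(t - 1)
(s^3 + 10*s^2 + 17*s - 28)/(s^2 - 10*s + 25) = (s^3 + 10*s^2 + 17*s - 28)/(s^2 - 10*s + 25)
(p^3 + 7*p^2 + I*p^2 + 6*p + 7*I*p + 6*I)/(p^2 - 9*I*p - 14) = (p^3 + p^2*(7 + I) + p*(6 + 7*I) + 6*I)/(p^2 - 9*I*p - 14)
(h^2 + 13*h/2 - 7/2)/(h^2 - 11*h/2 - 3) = (-2*h^2 - 13*h + 7)/(-2*h^2 + 11*h + 6)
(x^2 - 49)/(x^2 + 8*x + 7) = (x - 7)/(x + 1)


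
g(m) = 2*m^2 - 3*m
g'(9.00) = 33.00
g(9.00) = 135.00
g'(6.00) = 21.00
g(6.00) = 54.00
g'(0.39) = -1.44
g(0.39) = -0.87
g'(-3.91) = -18.64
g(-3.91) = 42.31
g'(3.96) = 12.84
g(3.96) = 19.48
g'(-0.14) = -3.56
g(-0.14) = 0.46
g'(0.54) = -0.84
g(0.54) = -1.04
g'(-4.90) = -22.60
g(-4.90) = 62.72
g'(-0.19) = -3.76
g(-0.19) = 0.64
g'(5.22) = 17.88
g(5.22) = 38.84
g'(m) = 4*m - 3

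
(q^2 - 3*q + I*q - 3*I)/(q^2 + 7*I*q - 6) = (q - 3)/(q + 6*I)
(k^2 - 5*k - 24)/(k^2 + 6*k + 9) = (k - 8)/(k + 3)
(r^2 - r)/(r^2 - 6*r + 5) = r/(r - 5)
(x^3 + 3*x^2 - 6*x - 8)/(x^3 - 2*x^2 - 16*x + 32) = (x + 1)/(x - 4)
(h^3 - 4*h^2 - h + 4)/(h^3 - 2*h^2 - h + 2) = (h - 4)/(h - 2)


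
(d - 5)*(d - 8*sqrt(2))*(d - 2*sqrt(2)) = d^3 - 10*sqrt(2)*d^2 - 5*d^2 + 32*d + 50*sqrt(2)*d - 160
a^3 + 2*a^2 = a^2*(a + 2)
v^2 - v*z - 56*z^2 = (v - 8*z)*(v + 7*z)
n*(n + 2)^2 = n^3 + 4*n^2 + 4*n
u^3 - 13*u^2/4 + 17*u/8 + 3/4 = (u - 2)*(u - 3/2)*(u + 1/4)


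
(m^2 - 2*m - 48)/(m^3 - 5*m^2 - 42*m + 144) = 1/(m - 3)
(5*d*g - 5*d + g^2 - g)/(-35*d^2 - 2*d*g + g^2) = (1 - g)/(7*d - g)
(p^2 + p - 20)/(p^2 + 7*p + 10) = (p - 4)/(p + 2)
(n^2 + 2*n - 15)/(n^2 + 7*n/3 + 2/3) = 3*(n^2 + 2*n - 15)/(3*n^2 + 7*n + 2)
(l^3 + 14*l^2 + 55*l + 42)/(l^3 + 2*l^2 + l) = (l^2 + 13*l + 42)/(l*(l + 1))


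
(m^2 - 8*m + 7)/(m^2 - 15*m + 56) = (m - 1)/(m - 8)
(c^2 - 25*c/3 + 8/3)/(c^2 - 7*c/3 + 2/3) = (c - 8)/(c - 2)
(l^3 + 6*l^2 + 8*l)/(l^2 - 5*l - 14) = l*(l + 4)/(l - 7)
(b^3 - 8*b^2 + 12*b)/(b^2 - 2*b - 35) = b*(-b^2 + 8*b - 12)/(-b^2 + 2*b + 35)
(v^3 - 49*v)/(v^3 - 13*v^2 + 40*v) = (v^2 - 49)/(v^2 - 13*v + 40)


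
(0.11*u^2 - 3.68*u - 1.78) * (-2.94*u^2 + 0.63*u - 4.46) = -0.3234*u^4 + 10.8885*u^3 + 2.4242*u^2 + 15.2914*u + 7.9388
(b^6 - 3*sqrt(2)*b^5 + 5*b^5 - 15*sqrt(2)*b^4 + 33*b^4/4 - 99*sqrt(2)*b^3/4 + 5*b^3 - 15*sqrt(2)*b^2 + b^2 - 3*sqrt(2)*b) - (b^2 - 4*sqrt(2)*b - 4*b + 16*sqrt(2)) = b^6 - 3*sqrt(2)*b^5 + 5*b^5 - 15*sqrt(2)*b^4 + 33*b^4/4 - 99*sqrt(2)*b^3/4 + 5*b^3 - 15*sqrt(2)*b^2 + sqrt(2)*b + 4*b - 16*sqrt(2)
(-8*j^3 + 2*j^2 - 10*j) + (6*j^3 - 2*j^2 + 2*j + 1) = -2*j^3 - 8*j + 1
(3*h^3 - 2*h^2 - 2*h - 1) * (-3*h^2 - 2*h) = -9*h^5 + 10*h^3 + 7*h^2 + 2*h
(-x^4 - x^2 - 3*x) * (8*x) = -8*x^5 - 8*x^3 - 24*x^2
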